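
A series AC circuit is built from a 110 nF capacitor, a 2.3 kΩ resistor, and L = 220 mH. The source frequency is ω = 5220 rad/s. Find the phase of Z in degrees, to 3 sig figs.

-14.5°

X_L = ωL = 1150 Ω
X_C = 1/(ωC) = 1740 Ω
Net reactance X = X_L − X_C = -593 Ω
Z = 2300 − j593 Ω
|Z| = √(2300² + 593²) = 2380 Ω
∠Z = arctan(-593/2300) = -14.5°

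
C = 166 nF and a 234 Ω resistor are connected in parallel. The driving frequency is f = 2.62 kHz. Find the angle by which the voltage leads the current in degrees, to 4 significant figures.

-32.60°

ω = 2πf = 16460 rad/s
X_C = 1/(ωC) = 365.9 Ω
Parallel: admittances add. Y = 1/R + jωC
Y = (0.004274 + j0.002733) S
|Y| = 0.005073 S → |Z| = 1/|Y| = 197.1 Ω, ∠Z = −∠Y = -32.60°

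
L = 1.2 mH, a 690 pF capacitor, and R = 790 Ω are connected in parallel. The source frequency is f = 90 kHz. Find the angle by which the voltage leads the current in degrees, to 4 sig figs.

40.56°

ω = 2πf = 565500 rad/s
X_L = ωL = 678.6 Ω
X_C = 1/(ωC) = 2563 Ω
Parallel: admittances add. Y = 1/R + 1/(jωL) + jωC
Y = (0.001266 − j0.001083) S
|Y| = 0.001666 S → |Z| = 1/|Y| = 600.2 Ω, ∠Z = −∠Y = 40.56°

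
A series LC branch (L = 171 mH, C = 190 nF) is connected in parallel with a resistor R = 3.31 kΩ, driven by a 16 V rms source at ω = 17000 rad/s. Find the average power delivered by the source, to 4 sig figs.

77.34 mW

X_L = ωL = 2907 Ω
X_C = 1/(ωC) = 309.6 Ω
Branch 1: Z₁ = R = 3310 Ω
Branch 2 (series LC): Z₂ = j(X_L − X_C) = j2597 Ω
Parallel: Z = Z₁Z₂/(Z₁+Z₂), |Z| = 2043 Ω, ∠Z = 51.88°
I = V/|Z| = 7.830 mA
P = VI cos φ = 16 × 0.007830 × cos(51.88°) = 77.34 mW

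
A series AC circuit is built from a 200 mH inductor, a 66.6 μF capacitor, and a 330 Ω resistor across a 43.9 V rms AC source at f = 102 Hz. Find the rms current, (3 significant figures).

127 mA

ω = 2πf = 640.9 rad/s
X_L = ωL = 128 Ω
X_C = 1/(ωC) = 23.4 Ω
Net reactance X = X_L − X_C = 105 Ω
Z = 330 + j105 Ω
|Z| = √(330² + 105²) = 346 Ω
I = V/|Z| = 43.9/346 = 127 mA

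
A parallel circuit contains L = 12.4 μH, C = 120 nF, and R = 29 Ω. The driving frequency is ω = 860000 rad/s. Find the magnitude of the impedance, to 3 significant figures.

X_L = ωL = 10.7 Ω
X_C = 1/(ωC) = 9.69 Ω
Parallel: admittances add. Y = 1/R + 1/(jωL) + jωC
Y = (0.0345 + j0.00943) S
|Y| = 0.0357 S → |Z| = 1/|Y| = 28.0 Ω, ∠Z = −∠Y = -15.3°

28.0 Ω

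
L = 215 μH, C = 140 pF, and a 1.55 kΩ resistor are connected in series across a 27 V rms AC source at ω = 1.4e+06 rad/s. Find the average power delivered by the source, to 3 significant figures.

X_L = ωL = 301 Ω
X_C = 1/(ωC) = 5100 Ω
Net reactance X = X_L − X_C = -4800 Ω
Z = 1550 − j4800 Ω
|Z| = √(1550² + 4800²) = 5050 Ω
∠Z = arctan(-4800/1550) = -72.1°
I = V/|Z| = 5.35 mA
P = VI cos φ = 27 × 0.00535 × cos(-72.1°) = 44.4 mW

44.4 mW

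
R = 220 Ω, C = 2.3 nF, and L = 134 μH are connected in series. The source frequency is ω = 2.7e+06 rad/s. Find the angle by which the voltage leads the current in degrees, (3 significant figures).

X_L = ωL = 362 Ω
X_C = 1/(ωC) = 161 Ω
Net reactance X = X_L − X_C = 201 Ω
Z = 220 + j201 Ω
|Z| = √(220² + 201²) = 298 Ω
∠Z = arctan(201/220) = 42.4°

42.4°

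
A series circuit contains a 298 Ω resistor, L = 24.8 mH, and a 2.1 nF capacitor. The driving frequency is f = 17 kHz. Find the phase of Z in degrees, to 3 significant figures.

-80.6°

ω = 2πf = 106800 rad/s
X_L = ωL = 2650 Ω
X_C = 1/(ωC) = 4460 Ω
Net reactance X = X_L − X_C = -1810 Ω
Z = 298 − j1810 Ω
|Z| = √(298² + 1810²) = 1830 Ω
∠Z = arctan(-1810/298) = -80.6°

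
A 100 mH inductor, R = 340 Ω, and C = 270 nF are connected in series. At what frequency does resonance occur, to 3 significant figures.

969 Hz

ω₀ = 1/√(LC) = 1/√(0.1 × 2.7e-07) = 6086 rad/s
f₀ = ω₀/(2π) = 969 Hz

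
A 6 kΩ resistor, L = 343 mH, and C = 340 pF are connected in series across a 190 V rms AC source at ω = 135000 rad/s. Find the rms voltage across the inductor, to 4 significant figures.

348.5 V

X_L = ωL = 46310 Ω
X_C = 1/(ωC) = 21790 Ω
Net reactance X = X_L − X_C = 24520 Ω
Z = 6000 + j24520 Ω
|Z| = √(6000² + 24520²) = 25240 Ω
I = V/|Z| = 7.527 mA
V_L = I·|Z_L| = 0.007527 × 46310 = 348.5 V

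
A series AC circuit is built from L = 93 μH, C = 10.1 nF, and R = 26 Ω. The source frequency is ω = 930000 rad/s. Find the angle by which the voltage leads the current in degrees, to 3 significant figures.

X_L = ωL = 86.5 Ω
X_C = 1/(ωC) = 106 Ω
Net reactance X = X_L − X_C = -20.0 Ω
Z = 26.0 − j20.0 Ω
|Z| = √(26.0² + 20.0²) = 32.8 Ω
∠Z = arctan(-20.0/26.0) = -37.5°

-37.5°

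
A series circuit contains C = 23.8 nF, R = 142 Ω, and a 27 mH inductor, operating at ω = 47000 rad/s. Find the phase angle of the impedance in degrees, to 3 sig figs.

69.3°

X_L = ωL = 1270 Ω
X_C = 1/(ωC) = 894 Ω
Net reactance X = X_L − X_C = 375 Ω
Z = 142 + j375 Ω
|Z| = √(142² + 375²) = 401 Ω
∠Z = arctan(375/142) = 69.3°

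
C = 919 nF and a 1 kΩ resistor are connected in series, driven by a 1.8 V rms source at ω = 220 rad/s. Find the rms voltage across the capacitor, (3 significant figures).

X_C = 1/(ωC) = 4950 Ω
Z = 1000 − j4950 Ω
|Z| = √(1000² + 4950²) = 5050 Ω
I = V/|Z| = 357 μA
V_C = I·|Z_C| = 0.000357 × 4950 = 1.76 V

1.76 V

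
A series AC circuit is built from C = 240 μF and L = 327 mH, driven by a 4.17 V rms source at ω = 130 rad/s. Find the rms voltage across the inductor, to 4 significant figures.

X_L = ωL = 42.51 Ω
X_C = 1/(ωC) = 32.05 Ω
Net reactance X = X_L − X_C = 10.46 Ω
Z = j10.46 Ω
|Z| = √(0² + 10.46²) = 10.46 Ω
I = V/|Z| = 398.7 mA
V_L = I·|Z_L| = 0.3987 × 42.51 = 16.95 V

16.95 V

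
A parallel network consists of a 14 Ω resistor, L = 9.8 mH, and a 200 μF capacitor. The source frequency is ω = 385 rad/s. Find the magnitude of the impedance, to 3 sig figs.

X_L = ωL = 3.77 Ω
X_C = 1/(ωC) = 13.0 Ω
Parallel: admittances add. Y = 1/R + 1/(jωL) + jωC
Y = (0.0714 − j0.188) S
|Y| = 0.201 S → |Z| = 1/|Y| = 4.97 Ω, ∠Z = −∠Y = 69.2°

4.97 Ω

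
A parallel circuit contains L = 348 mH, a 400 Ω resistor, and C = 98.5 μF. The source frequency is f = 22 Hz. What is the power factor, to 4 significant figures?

ω = 2πf = 138.2 rad/s
X_L = ωL = 48.10 Ω
X_C = 1/(ωC) = 73.44 Ω
Parallel: admittances add. Y = 1/R + 1/(jωL) + jωC
Y = (0.002500 − j0.007173) S
|Y| = 0.007596 S → |Z| = 1/|Y| = 131.7 Ω, ∠Z = −∠Y = 70.78°
cos φ = cos(70.78°) = 0.3291

0.3291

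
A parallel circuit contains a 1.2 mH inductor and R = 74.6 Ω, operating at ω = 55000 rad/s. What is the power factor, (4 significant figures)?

0.6626

X_L = ωL = 66.00 Ω
Parallel: admittances add. Y = 1/R + 1/(jωL)
Y = (0.01340 − j0.01515) S
|Y| = 0.02023 S → |Z| = 1/|Y| = 49.43 Ω, ∠Z = −∠Y = 48.50°
cos φ = cos(48.50°) = 0.6626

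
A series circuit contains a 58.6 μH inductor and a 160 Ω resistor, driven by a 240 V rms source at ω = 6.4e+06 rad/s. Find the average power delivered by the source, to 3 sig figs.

X_L = ωL = 375 Ω
Z = 160 + j375 Ω
|Z| = √(160² + 375²) = 408 Ω
∠Z = arctan(375/160) = 66.9°
I = V/|Z| = 589 mA
P = VI cos φ = 240 × 0.589 × cos(66.9°) = 55.4 W

55.4 W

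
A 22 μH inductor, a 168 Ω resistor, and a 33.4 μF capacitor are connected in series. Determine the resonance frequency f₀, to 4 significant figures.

5.871 kHz

ω₀ = 1/√(LC) = 1/√(2.2e-05 × 3.34e-05) = 36890 rad/s
f₀ = ω₀/(2π) = 5.871 kHz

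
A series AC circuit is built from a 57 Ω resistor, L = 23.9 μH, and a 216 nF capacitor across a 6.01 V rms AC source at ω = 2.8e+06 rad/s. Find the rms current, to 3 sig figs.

69.4 mA

X_L = ωL = 66.9 Ω
X_C = 1/(ωC) = 1.65 Ω
Net reactance X = X_L − X_C = 65.3 Ω
Z = 57.0 + j65.3 Ω
|Z| = √(57.0² + 65.3²) = 86.7 Ω
I = V/|Z| = 6.01/86.7 = 69.4 mA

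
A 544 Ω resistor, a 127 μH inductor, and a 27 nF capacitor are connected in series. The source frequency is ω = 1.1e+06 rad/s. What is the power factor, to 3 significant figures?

X_L = ωL = 140 Ω
X_C = 1/(ωC) = 33.7 Ω
Net reactance X = X_L − X_C = 106 Ω
Z = 544 + j106 Ω
|Z| = √(544² + 106²) = 554 Ω
∠Z = arctan(106/544) = 11.0°
cos φ = cos(11.0°) = 0.982

0.982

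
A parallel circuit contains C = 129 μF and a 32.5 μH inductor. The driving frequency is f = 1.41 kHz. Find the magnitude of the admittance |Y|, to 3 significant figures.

2.33 S

ω = 2πf = 8859 rad/s
X_L = ωL = 0.288 Ω
X_C = 1/(ωC) = 0.875 Ω
Parallel: admittances add. Y = 1/(jωL) + jωC
Y = (0 − j2.33) S
|Y| = 2.33 S → |Z| = 1/|Y| = 0.429 Ω, ∠Z = −∠Y = 90.0°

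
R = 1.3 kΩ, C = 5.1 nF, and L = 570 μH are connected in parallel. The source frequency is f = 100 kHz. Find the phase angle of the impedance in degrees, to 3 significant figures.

-28.2°

ω = 2πf = 628300 rad/s
X_L = ωL = 358 Ω
X_C = 1/(ωC) = 312 Ω
Parallel: admittances add. Y = 1/R + 1/(jωL) + jωC
Y = (0.000769 + j0.000412) S
|Y| = 0.000873 S → |Z| = 1/|Y| = 1150 Ω, ∠Z = −∠Y = -28.2°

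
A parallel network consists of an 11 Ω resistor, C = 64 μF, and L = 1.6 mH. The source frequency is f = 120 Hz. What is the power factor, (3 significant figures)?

0.116

ω = 2πf = 754.0 rad/s
X_L = ωL = 1.21 Ω
X_C = 1/(ωC) = 20.7 Ω
Parallel: admittances add. Y = 1/R + 1/(jωL) + jωC
Y = (0.0909 − j0.781) S
|Y| = 0.786 S → |Z| = 1/|Y| = 1.27 Ω, ∠Z = −∠Y = 83.4°
cos φ = cos(83.4°) = 0.116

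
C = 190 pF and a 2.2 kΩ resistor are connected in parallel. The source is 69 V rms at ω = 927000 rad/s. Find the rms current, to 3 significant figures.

33.6 mA

X_C = 1/(ωC) = 5680 Ω
Parallel: admittances add. Y = 1/R + jωC
Y = (0.000455 + j0.000176) S
|Y| = 0.000487 S → |Z| = 1/|Y| = 2050 Ω, ∠Z = −∠Y = -21.2°
I = V/|Z| = 69/2050 = 33.6 mA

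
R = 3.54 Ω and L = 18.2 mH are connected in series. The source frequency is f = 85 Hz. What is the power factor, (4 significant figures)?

0.3422

ω = 2πf = 534.1 rad/s
X_L = ωL = 9.720 Ω
Z = 3.540 + j9.720 Ω
|Z| = √(3.540² + 9.720²) = 10.34 Ω
∠Z = arctan(9.720/3.540) = 69.99°
cos φ = cos(69.99°) = 0.3422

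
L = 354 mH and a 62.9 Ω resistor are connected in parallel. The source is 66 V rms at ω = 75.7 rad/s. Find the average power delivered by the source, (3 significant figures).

69.3 W

X_L = ωL = 26.8 Ω
Parallel: admittances add. Y = 1/R + 1/(jωL)
Y = (0.0159 − j0.0373) S
|Y| = 0.0406 S → |Z| = 1/|Y| = 24.7 Ω, ∠Z = −∠Y = 66.9°
I = V/|Z| = 2.68 A
P = VI cos φ = 66 × 2.68 × cos(66.9°) = 69.3 W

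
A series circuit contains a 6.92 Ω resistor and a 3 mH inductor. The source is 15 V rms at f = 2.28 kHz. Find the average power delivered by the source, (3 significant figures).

ω = 2πf = 14330 rad/s
X_L = ωL = 43.0 Ω
Z = 6.92 + j43.0 Ω
|Z| = √(6.92² + 43.0²) = 43.5 Ω
∠Z = arctan(43.0/6.92) = 80.9°
I = V/|Z| = 345 mA
P = VI cos φ = 15 × 0.345 × cos(80.9°) = 822 mW

822 mW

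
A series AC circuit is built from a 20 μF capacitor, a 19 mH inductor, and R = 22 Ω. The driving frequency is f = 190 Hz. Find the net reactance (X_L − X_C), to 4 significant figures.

ω = 2πf = 1194 rad/s
X_L = ωL = 22.68 Ω
X_C = 1/(ωC) = 41.88 Ω
X = 22.68 − 41.88 = -19.20 Ω

-19.20 Ω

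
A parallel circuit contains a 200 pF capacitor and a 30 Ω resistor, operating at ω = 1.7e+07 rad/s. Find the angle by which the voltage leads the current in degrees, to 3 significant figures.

-5.82°

X_C = 1/(ωC) = 294 Ω
Parallel: admittances add. Y = 1/R + jωC
Y = (0.0333 + j0.00340) S
|Y| = 0.0335 S → |Z| = 1/|Y| = 29.8 Ω, ∠Z = −∠Y = -5.82°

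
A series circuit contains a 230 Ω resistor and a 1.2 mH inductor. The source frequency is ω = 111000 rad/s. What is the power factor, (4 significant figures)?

X_L = ωL = 133.2 Ω
Z = 230.0 + j133.2 Ω
|Z| = √(230.0² + 133.2²) = 265.8 Ω
∠Z = arctan(133.2/230.0) = 30.08°
cos φ = cos(30.08°) = 0.8654

0.8654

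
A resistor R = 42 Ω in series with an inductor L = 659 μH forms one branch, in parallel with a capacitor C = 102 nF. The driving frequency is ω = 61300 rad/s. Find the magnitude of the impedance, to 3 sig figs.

73.6 Ω

X_L = ωL = 40.4 Ω
X_C = 1/(ωC) = 160 Ω
Branch 1 (R+jX_L): Z₁ = 42.0 + j40.4 Ω, |Z₁| = 58.3 Ω
Branch 2 (−jX_C): Z₂ = −j160 Ω
Parallel: Z = Z₁Z₂/(Z₁+Z₂), |Z| = 73.6 Ω, ∠Z = 24.5°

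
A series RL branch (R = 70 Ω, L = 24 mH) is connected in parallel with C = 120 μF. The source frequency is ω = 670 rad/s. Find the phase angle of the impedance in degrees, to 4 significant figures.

-80.04°

X_L = ωL = 16.08 Ω
X_C = 1/(ωC) = 12.44 Ω
Branch 1 (R+jX_L): Z₁ = 70.00 + j16.08 Ω, |Z₁| = 71.82 Ω
Branch 2 (−jX_C): Z₂ = −j12.44 Ω
Parallel: Z = Z₁Z₂/(Z₁+Z₂), |Z| = 12.74 Ω, ∠Z = -80.04°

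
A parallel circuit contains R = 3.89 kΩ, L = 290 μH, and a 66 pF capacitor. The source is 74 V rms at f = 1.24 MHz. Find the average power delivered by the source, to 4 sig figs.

ω = 2πf = 7.791e+06 rad/s
X_L = ωL = 2259 Ω
X_C = 1/(ωC) = 1945 Ω
Parallel: admittances add. Y = 1/R + 1/(jωL) + jωC
Y = (0.0002571 + j7.163e-05) S
|Y| = 0.0002669 S → |Z| = 1/|Y| = 3747 Ω, ∠Z = −∠Y = -15.57°
I = V/|Z| = 19.75 mA
P = VI cos φ = 74 × 0.01975 × cos(-15.57°) = 1.408 W

1.408 W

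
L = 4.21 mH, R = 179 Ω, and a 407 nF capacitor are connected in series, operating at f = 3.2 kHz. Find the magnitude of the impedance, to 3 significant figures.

ω = 2πf = 20110 rad/s
X_L = ωL = 84.6 Ω
X_C = 1/(ωC) = 122 Ω
Net reactance X = X_L − X_C = -37.6 Ω
Z = 179 − j37.6 Ω
|Z| = √(179² + 37.6²) = 183 Ω

183 Ω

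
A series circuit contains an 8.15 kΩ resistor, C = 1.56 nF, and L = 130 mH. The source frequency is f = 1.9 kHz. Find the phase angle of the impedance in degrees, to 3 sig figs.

-81.1°

ω = 2πf = 11940 rad/s
X_L = ωL = 1550 Ω
X_C = 1/(ωC) = 53700 Ω
Net reactance X = X_L − X_C = -52100 Ω
Z = 8150 − j52100 Ω
|Z| = √(8150² + 52100²) = 52800 Ω
∠Z = arctan(-52100/8150) = -81.1°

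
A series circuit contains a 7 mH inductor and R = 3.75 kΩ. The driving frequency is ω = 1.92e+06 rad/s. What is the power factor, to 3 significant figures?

X_L = ωL = 13400 Ω
Z = 3750 + j13400 Ω
|Z| = √(3750² + 13400²) = 14000 Ω
∠Z = arctan(13400/3750) = 74.4°
cos φ = cos(74.4°) = 0.269

0.269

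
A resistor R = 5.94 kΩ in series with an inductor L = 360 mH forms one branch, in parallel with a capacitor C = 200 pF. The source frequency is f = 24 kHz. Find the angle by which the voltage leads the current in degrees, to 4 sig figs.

ω = 2πf = 150800 rad/s
X_L = ωL = 54290 Ω
X_C = 1/(ωC) = 33160 Ω
Branch 1 (R+jX_L): Z₁ = 5940 + j54290 Ω, |Z₁| = 54610 Ω
Branch 2 (−jX_C): Z₂ = −j33160 Ω
Parallel: Z = Z₁Z₂/(Z₁+Z₂), |Z| = 82500 Ω, ∠Z = -80.54°

-80.54°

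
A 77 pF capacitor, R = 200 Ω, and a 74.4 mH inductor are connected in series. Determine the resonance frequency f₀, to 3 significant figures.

ω₀ = 1/√(LC) = 1/√(0.0744 × 7.7e-11) = 417800 rad/s
f₀ = ω₀/(2π) = 66.5 kHz

66.5 kHz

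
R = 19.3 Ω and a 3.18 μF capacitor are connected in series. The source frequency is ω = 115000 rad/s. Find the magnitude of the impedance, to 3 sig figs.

19.5 Ω

X_C = 1/(ωC) = 2.73 Ω
Z = 19.3 − j2.73 Ω
|Z| = √(19.3² + 2.73²) = 19.5 Ω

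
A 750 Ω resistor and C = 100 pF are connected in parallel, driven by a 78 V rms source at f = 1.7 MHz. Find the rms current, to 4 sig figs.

ω = 2πf = 1.068e+07 rad/s
X_C = 1/(ωC) = 936.2 Ω
Parallel: admittances add. Y = 1/R + jωC
Y = (0.001333 + j0.001068) S
|Y| = 0.001708 S → |Z| = 1/|Y| = 585.3 Ω, ∠Z = −∠Y = -38.70°
I = V/|Z| = 78/585.3 = 133.3 mA

133.3 mA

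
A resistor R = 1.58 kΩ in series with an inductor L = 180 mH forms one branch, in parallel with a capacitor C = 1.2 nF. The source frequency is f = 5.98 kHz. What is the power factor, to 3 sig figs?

ω = 2πf = 37570 rad/s
X_L = ωL = 6760 Ω
X_C = 1/(ωC) = 22200 Ω
Branch 1 (R+jX_L): Z₁ = 1580 + j6760 Ω, |Z₁| = 6950 Ω
Branch 2 (−jX_C): Z₂ = −j22200 Ω
Parallel: Z = Z₁Z₂/(Z₁+Z₂), |Z| = 9940 Ω, ∠Z = 71.0°
cos φ = cos(71.0°) = 0.326

0.326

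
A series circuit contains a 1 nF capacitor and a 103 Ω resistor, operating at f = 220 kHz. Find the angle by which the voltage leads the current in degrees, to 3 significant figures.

-81.9°

ω = 2πf = 1.382e+06 rad/s
X_C = 1/(ωC) = 723 Ω
Z = 103 − j723 Ω
|Z| = √(103² + 723²) = 731 Ω
∠Z = arctan(-723/103) = -81.9°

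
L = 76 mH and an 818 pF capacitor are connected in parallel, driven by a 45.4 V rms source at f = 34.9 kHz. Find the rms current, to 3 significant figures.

ω = 2πf = 219300 rad/s
X_L = ωL = 16700 Ω
X_C = 1/(ωC) = 5570 Ω
Parallel: admittances add. Y = 1/(jωL) + jωC
Y = (0 + j0.000119) S
|Y| = 0.000119 S → |Z| = 1/|Y| = 8380 Ω, ∠Z = −∠Y = -90.0°
I = V/|Z| = 45.4/8380 = 5.42 mA

5.42 mA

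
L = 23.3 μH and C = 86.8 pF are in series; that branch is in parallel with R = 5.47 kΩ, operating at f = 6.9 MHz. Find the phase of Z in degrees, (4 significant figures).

ω = 2πf = 4.335e+07 rad/s
X_L = ωL = 1010 Ω
X_C = 1/(ωC) = 265.7 Ω
Branch 1: Z₁ = R = 5470 Ω
Branch 2 (series LC): Z₂ = j(X_L − X_C) = j744.4 Ω
Parallel: Z = Z₁Z₂/(Z₁+Z₂), |Z| = 737.6 Ω, ∠Z = 82.25°

82.25°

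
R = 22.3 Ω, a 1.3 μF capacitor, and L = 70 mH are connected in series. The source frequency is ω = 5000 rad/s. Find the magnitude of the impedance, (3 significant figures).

197 Ω

X_L = ωL = 350 Ω
X_C = 1/(ωC) = 154 Ω
Net reactance X = X_L − X_C = 196 Ω
Z = 22.3 + j196 Ω
|Z| = √(22.3² + 196²) = 197 Ω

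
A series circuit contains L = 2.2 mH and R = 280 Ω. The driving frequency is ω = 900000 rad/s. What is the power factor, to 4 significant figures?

0.1400

X_L = ωL = 1980 Ω
Z = 280.0 + j1980 Ω
|Z| = √(280.0² + 1980²) = 2000 Ω
∠Z = arctan(1980/280.0) = 81.95°
cos φ = cos(81.95°) = 0.1400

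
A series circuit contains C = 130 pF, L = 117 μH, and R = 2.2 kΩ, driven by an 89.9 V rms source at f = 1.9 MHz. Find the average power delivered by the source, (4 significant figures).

3.289 W

ω = 2πf = 1.194e+07 rad/s
X_L = ωL = 1397 Ω
X_C = 1/(ωC) = 644.4 Ω
Net reactance X = X_L − X_C = 752.4 Ω
Z = 2200 + j752.4 Ω
|Z| = √(2200² + 752.4²) = 2325 Ω
∠Z = arctan(752.4/2200) = 18.88°
I = V/|Z| = 38.66 mA
P = VI cos φ = 89.9 × 0.03866 × cos(18.88°) = 3.289 W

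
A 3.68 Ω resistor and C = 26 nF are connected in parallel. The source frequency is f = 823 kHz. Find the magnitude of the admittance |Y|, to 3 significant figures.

ω = 2πf = 5.171e+06 rad/s
X_C = 1/(ωC) = 7.44 Ω
Parallel: admittances add. Y = 1/R + jωC
Y = (0.272 + j0.134) S
|Y| = 0.303 S → |Z| = 1/|Y| = 3.30 Ω, ∠Z = −∠Y = -26.3°

303 mS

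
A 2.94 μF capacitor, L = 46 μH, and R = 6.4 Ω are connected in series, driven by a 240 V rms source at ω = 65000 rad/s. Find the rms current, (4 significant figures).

35.39 A

X_L = ωL = 2.990 Ω
X_C = 1/(ωC) = 5.233 Ω
Net reactance X = X_L − X_C = -2.243 Ω
Z = 6.400 − j2.243 Ω
|Z| = √(6.400² + 2.243²) = 6.782 Ω
I = V/|Z| = 240/6.782 = 35.39 A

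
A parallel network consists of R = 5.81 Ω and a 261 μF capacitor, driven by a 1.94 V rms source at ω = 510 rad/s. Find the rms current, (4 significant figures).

X_C = 1/(ωC) = 7.513 Ω
Parallel: admittances add. Y = 1/R + jωC
Y = (0.1721 + j0.1331) S
|Y| = 0.2176 S → |Z| = 1/|Y| = 4.596 Ω, ∠Z = −∠Y = -37.72°
I = V/|Z| = 1.94/4.596 = 422.1 mA

422.1 mA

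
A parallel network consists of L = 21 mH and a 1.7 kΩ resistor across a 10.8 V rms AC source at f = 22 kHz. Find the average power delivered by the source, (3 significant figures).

68.6 mW

ω = 2πf = 138200 rad/s
X_L = ωL = 2900 Ω
Parallel: admittances add. Y = 1/R + 1/(jωL)
Y = (0.000588 − j0.000344) S
|Y| = 0.000682 S → |Z| = 1/|Y| = 1470 Ω, ∠Z = −∠Y = 30.4°
I = V/|Z| = 7.36 mA
P = VI cos φ = 10.8 × 0.00736 × cos(30.4°) = 68.6 mW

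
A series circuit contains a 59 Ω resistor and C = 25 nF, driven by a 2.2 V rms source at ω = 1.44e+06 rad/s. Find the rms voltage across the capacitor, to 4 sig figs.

X_C = 1/(ωC) = 27.78 Ω
Z = 59.00 − j27.78 Ω
|Z| = √(59.00² + 27.78²) = 65.21 Ω
I = V/|Z| = 33.74 mA
V_C = I·|Z_C| = 0.03374 × 27.78 = 0.9371 V

0.9371 V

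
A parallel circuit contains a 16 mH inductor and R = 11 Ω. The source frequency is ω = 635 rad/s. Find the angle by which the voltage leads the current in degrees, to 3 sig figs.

X_L = ωL = 10.2 Ω
Parallel: admittances add. Y = 1/R + 1/(jωL)
Y = (0.0909 − j0.0984) S
|Y| = 0.134 S → |Z| = 1/|Y| = 7.46 Ω, ∠Z = −∠Y = 47.3°

47.3°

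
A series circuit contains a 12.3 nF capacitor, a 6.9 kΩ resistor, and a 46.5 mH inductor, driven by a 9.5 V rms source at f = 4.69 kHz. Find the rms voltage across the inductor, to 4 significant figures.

ω = 2πf = 29470 rad/s
X_L = ωL = 1370 Ω
X_C = 1/(ωC) = 2759 Ω
Net reactance X = X_L − X_C = -1389 Ω
Z = 6900 − j1389 Ω
|Z| = √(6900² + 1389²) = 7038 Ω
I = V/|Z| = 1.350 mA
V_L = I·|Z_L| = 0.001350 × 1370 = 1.850 V

1.850 V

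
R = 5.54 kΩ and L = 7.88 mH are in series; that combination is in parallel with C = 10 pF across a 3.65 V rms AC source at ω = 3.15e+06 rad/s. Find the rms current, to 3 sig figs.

X_L = ωL = 24800 Ω
X_C = 1/(ωC) = 31700 Ω
Branch 1 (R+jX_L): Z₁ = 5540 + j24800 Ω, |Z₁| = 25400 Ω
Branch 2 (−jX_C): Z₂ = −j31700 Ω
Parallel: Z = Z₁Z₂/(Z₁+Z₂), |Z| = 91000 Ω, ∠Z = 38.8°
I = V/|Z| = 3.65/91000 = 40.1 μA

40.1 μA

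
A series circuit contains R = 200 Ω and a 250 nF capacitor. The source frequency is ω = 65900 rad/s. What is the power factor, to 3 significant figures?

0.957

X_C = 1/(ωC) = 60.7 Ω
Z = 200 − j60.7 Ω
|Z| = √(200² + 60.7²) = 209 Ω
∠Z = arctan(-60.7/200) = -16.9°
cos φ = cos(-16.9°) = 0.957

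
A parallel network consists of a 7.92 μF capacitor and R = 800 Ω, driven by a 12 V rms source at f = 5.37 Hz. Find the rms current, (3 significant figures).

ω = 2πf = 33.74 rad/s
X_C = 1/(ωC) = 3740 Ω
Parallel: admittances add. Y = 1/R + jωC
Y = (0.00125 + j0.000267) S
|Y| = 0.00128 S → |Z| = 1/|Y| = 782 Ω, ∠Z = −∠Y = -12.1°
I = V/|Z| = 12/782 = 15.3 mA

15.3 mA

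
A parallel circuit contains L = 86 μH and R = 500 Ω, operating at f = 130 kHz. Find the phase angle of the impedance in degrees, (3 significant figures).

ω = 2πf = 816800 rad/s
X_L = ωL = 70.2 Ω
Parallel: admittances add. Y = 1/R + 1/(jωL)
Y = (0.00200 − j0.0142) S
|Y| = 0.0144 S → |Z| = 1/|Y| = 69.6 Ω, ∠Z = −∠Y = 82.0°

82.0°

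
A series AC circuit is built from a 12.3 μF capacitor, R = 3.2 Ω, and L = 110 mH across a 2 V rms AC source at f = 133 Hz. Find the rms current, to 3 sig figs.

320 mA

ω = 2πf = 835.7 rad/s
X_L = ωL = 91.9 Ω
X_C = 1/(ωC) = 97.3 Ω
Net reactance X = X_L − X_C = -5.37 Ω
Z = 3.20 − j5.37 Ω
|Z| = √(3.20² + 5.37²) = 6.25 Ω
I = V/|Z| = 2/6.25 = 320 mA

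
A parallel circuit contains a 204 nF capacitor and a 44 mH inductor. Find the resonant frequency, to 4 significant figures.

ω₀ = 1/√(LC) = 1/√(0.044 × 2.04e-07) = 10560 rad/s
f₀ = ω₀/(2π) = 1.680 kHz

1.680 kHz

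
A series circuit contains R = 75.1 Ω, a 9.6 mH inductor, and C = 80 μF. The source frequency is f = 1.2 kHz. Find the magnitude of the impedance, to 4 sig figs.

103.2 Ω

ω = 2πf = 7540 rad/s
X_L = ωL = 72.38 Ω
X_C = 1/(ωC) = 1.658 Ω
Net reactance X = X_L − X_C = 70.72 Ω
Z = 75.10 + j70.72 Ω
|Z| = √(75.10² + 70.72²) = 103.2 Ω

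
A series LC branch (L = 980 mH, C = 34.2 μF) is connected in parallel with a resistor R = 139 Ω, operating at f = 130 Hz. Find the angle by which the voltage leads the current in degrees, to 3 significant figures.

ω = 2πf = 816.8 rad/s
X_L = ωL = 800 Ω
X_C = 1/(ωC) = 35.8 Ω
Branch 1: Z₁ = R = 139 Ω
Branch 2 (series LC): Z₂ = j(X_L − X_C) = j765 Ω
Parallel: Z = Z₁Z₂/(Z₁+Z₂), |Z| = 137 Ω, ∠Z = 10.3°

10.3°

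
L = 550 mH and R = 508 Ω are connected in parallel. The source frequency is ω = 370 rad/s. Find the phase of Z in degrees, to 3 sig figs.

68.2°

X_L = ωL = 204 Ω
Parallel: admittances add. Y = 1/R + 1/(jωL)
Y = (0.00197 − j0.00491) S
|Y| = 0.00529 S → |Z| = 1/|Y| = 189 Ω, ∠Z = −∠Y = 68.2°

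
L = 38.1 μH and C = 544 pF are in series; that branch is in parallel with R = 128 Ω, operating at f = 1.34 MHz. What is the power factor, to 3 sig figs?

ω = 2πf = 8.419e+06 rad/s
X_L = ωL = 321 Ω
X_C = 1/(ωC) = 218 Ω
Branch 1: Z₁ = R = 128 Ω
Branch 2 (series LC): Z₂ = j(X_L − X_C) = j102 Ω
Parallel: Z = Z₁Z₂/(Z₁+Z₂), |Z| = 80.0 Ω, ∠Z = 51.3°
cos φ = cos(51.3°) = 0.625

0.625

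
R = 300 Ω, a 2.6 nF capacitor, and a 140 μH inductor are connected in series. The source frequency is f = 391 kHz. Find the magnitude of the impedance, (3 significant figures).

ω = 2πf = 2.457e+06 rad/s
X_L = ωL = 344 Ω
X_C = 1/(ωC) = 157 Ω
Net reactance X = X_L − X_C = 187 Ω
Z = 300 + j187 Ω
|Z| = √(300² + 187²) = 354 Ω

354 Ω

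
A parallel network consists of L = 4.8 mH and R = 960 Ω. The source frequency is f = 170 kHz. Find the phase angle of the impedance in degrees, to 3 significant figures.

10.6°

ω = 2πf = 1.068e+06 rad/s
X_L = ωL = 5130 Ω
Parallel: admittances add. Y = 1/R + 1/(jωL)
Y = (0.00104 − j0.000195) S
|Y| = 0.00106 S → |Z| = 1/|Y| = 944 Ω, ∠Z = −∠Y = 10.6°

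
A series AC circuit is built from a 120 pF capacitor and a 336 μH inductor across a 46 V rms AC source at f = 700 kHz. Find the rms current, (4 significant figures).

110.3 mA

ω = 2πf = 4.398e+06 rad/s
X_L = ωL = 1478 Ω
X_C = 1/(ωC) = 1895 Ω
Net reactance X = X_L − X_C = -416.9 Ω
Z = − j416.9 Ω
|Z| = √(0² + 416.9²) = 416.9 Ω
I = V/|Z| = 46/416.9 = 110.3 mA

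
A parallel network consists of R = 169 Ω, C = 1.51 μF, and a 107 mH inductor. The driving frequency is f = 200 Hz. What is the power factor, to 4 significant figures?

ω = 2πf = 1257 rad/s
X_L = ωL = 134.5 Ω
X_C = 1/(ωC) = 527.0 Ω
Parallel: admittances add. Y = 1/R + 1/(jωL) + jωC
Y = (0.005917 − j0.005540) S
|Y| = 0.008106 S → |Z| = 1/|Y| = 123.4 Ω, ∠Z = −∠Y = 43.11°
cos φ = cos(43.11°) = 0.7300

0.7300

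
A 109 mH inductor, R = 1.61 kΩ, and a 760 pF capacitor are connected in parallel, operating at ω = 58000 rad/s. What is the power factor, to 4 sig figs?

X_L = ωL = 6322 Ω
X_C = 1/(ωC) = 22690 Ω
Parallel: admittances add. Y = 1/R + 1/(jωL) + jωC
Y = (0.0006211 − j0.0001141) S
|Y| = 0.0006315 S → |Z| = 1/|Y| = 1584 Ω, ∠Z = −∠Y = 10.41°
cos φ = cos(10.41°) = 0.9835

0.9835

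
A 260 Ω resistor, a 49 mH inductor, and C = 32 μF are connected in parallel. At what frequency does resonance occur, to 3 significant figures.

ω₀ = 1/√(LC) = 1/√(0.049 × 3.2e-05) = 798.6 rad/s
f₀ = ω₀/(2π) = 127 Hz

127 Hz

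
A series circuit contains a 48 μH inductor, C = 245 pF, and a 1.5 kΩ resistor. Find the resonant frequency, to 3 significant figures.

ω₀ = 1/√(LC) = 1/√(4.8e-05 × 2.45e-10) = 9.221e+06 rad/s
f₀ = ω₀/(2π) = 1.47 MHz

1.47 MHz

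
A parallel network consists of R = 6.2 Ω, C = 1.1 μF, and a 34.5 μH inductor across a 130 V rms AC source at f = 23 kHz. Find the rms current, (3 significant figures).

21.7 A

ω = 2πf = 144500 rad/s
X_L = ωL = 4.99 Ω
X_C = 1/(ωC) = 6.29 Ω
Parallel: admittances add. Y = 1/R + 1/(jωL) + jωC
Y = (0.161 − j0.0416) S
|Y| = 0.167 S → |Z| = 1/|Y| = 6.00 Ω, ∠Z = −∠Y = 14.5°
I = V/|Z| = 130/6.00 = 21.7 A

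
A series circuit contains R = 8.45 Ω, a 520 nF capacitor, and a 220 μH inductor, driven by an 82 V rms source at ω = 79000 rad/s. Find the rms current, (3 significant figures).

X_L = ωL = 17.4 Ω
X_C = 1/(ωC) = 24.3 Ω
Net reactance X = X_L − X_C = -6.96 Ω
Z = 8.45 − j6.96 Ω
|Z| = √(8.45² + 6.96²) = 10.9 Ω
I = V/|Z| = 82/10.9 = 7.49 A

7.49 A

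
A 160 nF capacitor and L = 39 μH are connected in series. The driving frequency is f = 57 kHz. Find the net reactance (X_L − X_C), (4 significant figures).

-3.484 Ω

ω = 2πf = 358100 rad/s
X_L = ωL = 13.97 Ω
X_C = 1/(ωC) = 17.45 Ω
X = 13.97 − 17.45 = -3.484 Ω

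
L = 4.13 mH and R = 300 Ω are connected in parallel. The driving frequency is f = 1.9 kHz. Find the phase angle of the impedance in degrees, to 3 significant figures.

ω = 2πf = 11940 rad/s
X_L = ωL = 49.3 Ω
Parallel: admittances add. Y = 1/R + 1/(jωL)
Y = (0.00333 − j0.0203) S
|Y| = 0.0206 S → |Z| = 1/|Y| = 48.7 Ω, ∠Z = −∠Y = 80.7°

80.7°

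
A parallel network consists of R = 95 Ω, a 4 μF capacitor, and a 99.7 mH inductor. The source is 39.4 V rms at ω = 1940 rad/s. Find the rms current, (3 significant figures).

X_L = ωL = 193 Ω
X_C = 1/(ωC) = 129 Ω
Parallel: admittances add. Y = 1/R + 1/(jωL) + jωC
Y = (0.0105 + j0.00259) S
|Y| = 0.0108 S → |Z| = 1/|Y| = 92.2 Ω, ∠Z = −∠Y = -13.8°
I = V/|Z| = 39.4/92.2 = 427 mA

427 mA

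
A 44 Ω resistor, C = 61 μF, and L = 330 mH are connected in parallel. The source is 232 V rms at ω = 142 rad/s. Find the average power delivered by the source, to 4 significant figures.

X_L = ωL = 46.86 Ω
X_C = 1/(ωC) = 115.4 Ω
Parallel: admittances add. Y = 1/R + 1/(jωL) + jωC
Y = (0.02273 − j0.01268) S
|Y| = 0.02602 S → |Z| = 1/|Y| = 38.43 Ω, ∠Z = −∠Y = 29.15°
I = V/|Z| = 6.038 A
P = VI cos φ = 232 × 6.038 × cos(29.15°) = 1.223 kW

1.223 kW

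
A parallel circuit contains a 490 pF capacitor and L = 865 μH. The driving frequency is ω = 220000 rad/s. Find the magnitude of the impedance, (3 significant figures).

X_L = ωL = 190 Ω
X_C = 1/(ωC) = 9280 Ω
Parallel: admittances add. Y = 1/(jωL) + jωC
Y = (0 − j0.00515) S
|Y| = 0.00515 S → |Z| = 1/|Y| = 194 Ω, ∠Z = −∠Y = 90.0°

194 Ω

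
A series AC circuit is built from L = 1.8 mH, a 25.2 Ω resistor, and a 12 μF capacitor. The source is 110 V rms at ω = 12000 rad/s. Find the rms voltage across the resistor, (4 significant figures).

X_L = ωL = 21.60 Ω
X_C = 1/(ωC) = 6.944 Ω
Net reactance X = X_L − X_C = 14.66 Ω
Z = 25.20 + j14.66 Ω
|Z| = √(25.20² + 14.66²) = 29.15 Ω
I = V/|Z| = 3.773 A
V_R = I·|Z_R| = 3.773 × 25.20 = 95.09 V

95.09 V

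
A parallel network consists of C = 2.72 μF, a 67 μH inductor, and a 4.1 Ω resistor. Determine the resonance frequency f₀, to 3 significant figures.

ω₀ = 1/√(LC) = 1/√(6.7e-05 × 2.72e-06) = 74080 rad/s
f₀ = ω₀/(2π) = 11.8 kHz

11.8 kHz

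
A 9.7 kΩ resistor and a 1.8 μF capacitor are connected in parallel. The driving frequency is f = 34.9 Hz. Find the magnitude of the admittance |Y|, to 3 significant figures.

408 μS

ω = 2πf = 219.3 rad/s
X_C = 1/(ωC) = 2530 Ω
Parallel: admittances add. Y = 1/R + jωC
Y = (0.000103 + j0.000395) S
|Y| = 0.000408 S → |Z| = 1/|Y| = 2450 Ω, ∠Z = −∠Y = -75.4°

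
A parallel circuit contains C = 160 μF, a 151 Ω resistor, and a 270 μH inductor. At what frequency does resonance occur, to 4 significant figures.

ω₀ = 1/√(LC) = 1/√(0.00027 × 0.00016) = 4811 rad/s
f₀ = ω₀/(2π) = 765.7 Hz

765.7 Hz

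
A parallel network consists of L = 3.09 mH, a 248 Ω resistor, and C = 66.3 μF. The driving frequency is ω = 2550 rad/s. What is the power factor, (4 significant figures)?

0.09522

X_L = ωL = 7.879 Ω
X_C = 1/(ωC) = 5.915 Ω
Parallel: admittances add. Y = 1/R + 1/(jωL) + jωC
Y = (0.004032 + j0.04215) S
|Y| = 0.04235 S → |Z| = 1/|Y| = 23.62 Ω, ∠Z = −∠Y = -84.54°
cos φ = cos(-84.54°) = 0.09522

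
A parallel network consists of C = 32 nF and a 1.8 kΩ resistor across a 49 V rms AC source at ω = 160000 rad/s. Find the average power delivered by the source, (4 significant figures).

1.334 W

X_C = 1/(ωC) = 195.3 Ω
Parallel: admittances add. Y = 1/R + jωC
Y = (0.0005556 + j0.005120) S
|Y| = 0.005150 S → |Z| = 1/|Y| = 194.2 Ω, ∠Z = −∠Y = -83.81°
I = V/|Z| = 252.4 mA
P = VI cos φ = 49 × 0.2524 × cos(-83.81°) = 1.334 W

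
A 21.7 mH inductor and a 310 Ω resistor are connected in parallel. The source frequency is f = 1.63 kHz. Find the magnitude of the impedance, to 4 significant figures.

180.6 Ω

ω = 2πf = 10240 rad/s
X_L = ωL = 222.2 Ω
Parallel: admittances add. Y = 1/R + 1/(jωL)
Y = (0.003226 − j0.004500) S
|Y| = 0.005536 S → |Z| = 1/|Y| = 180.6 Ω, ∠Z = −∠Y = 54.36°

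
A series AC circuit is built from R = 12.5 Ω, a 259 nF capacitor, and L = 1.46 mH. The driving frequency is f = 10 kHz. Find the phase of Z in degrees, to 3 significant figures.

67.6°

ω = 2πf = 62830 rad/s
X_L = ωL = 91.7 Ω
X_C = 1/(ωC) = 61.4 Ω
Net reactance X = X_L − X_C = 30.3 Ω
Z = 12.5 + j30.3 Ω
|Z| = √(12.5² + 30.3²) = 32.8 Ω
∠Z = arctan(30.3/12.5) = 67.6°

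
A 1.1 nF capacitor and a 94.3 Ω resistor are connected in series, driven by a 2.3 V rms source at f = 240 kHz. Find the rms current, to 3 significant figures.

ω = 2πf = 1.508e+06 rad/s
X_C = 1/(ωC) = 603 Ω
Z = 94.3 − j603 Ω
|Z| = √(94.3² + 603²) = 610 Ω
I = V/|Z| = 2.3/610 = 3.77 mA

3.77 mA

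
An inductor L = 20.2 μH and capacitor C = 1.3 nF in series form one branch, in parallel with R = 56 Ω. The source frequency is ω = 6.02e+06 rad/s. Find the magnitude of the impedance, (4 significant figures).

6.138 Ω

X_L = ωL = 121.6 Ω
X_C = 1/(ωC) = 127.8 Ω
Branch 1: Z₁ = R = 56.00 Ω
Branch 2 (series LC): Z₂ = j(X_L − X_C) = −j6.175 Ω
Parallel: Z = Z₁Z₂/(Z₁+Z₂), |Z| = 6.138 Ω, ∠Z = -83.71°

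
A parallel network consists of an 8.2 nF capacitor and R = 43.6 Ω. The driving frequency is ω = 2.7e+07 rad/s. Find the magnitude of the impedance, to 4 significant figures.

4.493 Ω

X_C = 1/(ωC) = 4.517 Ω
Parallel: admittances add. Y = 1/R + jωC
Y = (0.02294 + j0.2214) S
|Y| = 0.2226 S → |Z| = 1/|Y| = 4.493 Ω, ∠Z = −∠Y = -84.09°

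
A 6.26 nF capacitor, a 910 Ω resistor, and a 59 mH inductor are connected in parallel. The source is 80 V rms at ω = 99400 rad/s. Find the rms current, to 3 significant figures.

X_L = ωL = 5860 Ω
X_C = 1/(ωC) = 1610 Ω
Parallel: admittances add. Y = 1/R + 1/(jωL) + jωC
Y = (0.00110 + j0.000452) S
|Y| = 0.00119 S → |Z| = 1/|Y| = 842 Ω, ∠Z = −∠Y = -22.3°
I = V/|Z| = 80/842 = 95.1 mA

95.1 mA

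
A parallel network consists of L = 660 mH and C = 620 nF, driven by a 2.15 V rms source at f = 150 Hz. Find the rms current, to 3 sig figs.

ω = 2πf = 942.5 rad/s
X_L = ωL = 622 Ω
X_C = 1/(ωC) = 1710 Ω
Parallel: admittances add. Y = 1/(jωL) + jωC
Y = (0 − j0.00102) S
|Y| = 0.00102 S → |Z| = 1/|Y| = 977 Ω, ∠Z = −∠Y = 90.0°
I = V/|Z| = 2.15/977 = 2.20 mA

2.20 mA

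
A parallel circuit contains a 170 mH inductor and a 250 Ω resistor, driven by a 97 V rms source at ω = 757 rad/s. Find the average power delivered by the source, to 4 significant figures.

37.64 W

X_L = ωL = 128.7 Ω
Parallel: admittances add. Y = 1/R + 1/(jωL)
Y = (0.004000 − j0.007771) S
|Y| = 0.008740 S → |Z| = 1/|Y| = 114.4 Ω, ∠Z = −∠Y = 62.76°
I = V/|Z| = 847.8 mA
P = VI cos φ = 97 × 0.8478 × cos(62.76°) = 37.64 W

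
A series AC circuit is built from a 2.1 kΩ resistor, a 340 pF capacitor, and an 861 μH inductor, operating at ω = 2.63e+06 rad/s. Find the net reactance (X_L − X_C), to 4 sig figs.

1146 Ω

X_L = ωL = 2264 Ω
X_C = 1/(ωC) = 1118 Ω
X = 2264 − 1118 = 1146 Ω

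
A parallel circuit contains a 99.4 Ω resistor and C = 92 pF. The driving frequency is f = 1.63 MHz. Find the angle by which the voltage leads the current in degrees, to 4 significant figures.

-5.351°

ω = 2πf = 1.024e+07 rad/s
X_C = 1/(ωC) = 1061 Ω
Parallel: admittances add. Y = 1/R + jωC
Y = (0.01006 + j0.0009422) S
|Y| = 0.01010 S → |Z| = 1/|Y| = 98.97 Ω, ∠Z = −∠Y = -5.351°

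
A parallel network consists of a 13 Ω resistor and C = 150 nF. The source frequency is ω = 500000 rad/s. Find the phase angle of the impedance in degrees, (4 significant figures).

-44.27°

X_C = 1/(ωC) = 13.33 Ω
Parallel: admittances add. Y = 1/R + jωC
Y = (0.07692 + j0.07500) S
|Y| = 0.1074 S → |Z| = 1/|Y| = 9.308 Ω, ∠Z = −∠Y = -44.27°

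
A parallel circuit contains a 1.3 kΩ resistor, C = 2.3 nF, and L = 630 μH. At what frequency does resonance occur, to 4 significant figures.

132.2 kHz

ω₀ = 1/√(LC) = 1/√(0.00063 × 2.3e-09) = 830700 rad/s
f₀ = ω₀/(2π) = 132.2 kHz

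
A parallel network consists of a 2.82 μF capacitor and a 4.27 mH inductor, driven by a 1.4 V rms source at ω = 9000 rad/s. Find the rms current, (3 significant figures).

X_L = ωL = 38.4 Ω
X_C = 1/(ωC) = 39.4 Ω
Parallel: admittances add. Y = 1/(jωL) + jωC
Y = (0 − j0.000641) S
|Y| = 0.000641 S → |Z| = 1/|Y| = 1560 Ω, ∠Z = −∠Y = 90.0°
I = V/|Z| = 1.4/1560 = 898 μA

898 μA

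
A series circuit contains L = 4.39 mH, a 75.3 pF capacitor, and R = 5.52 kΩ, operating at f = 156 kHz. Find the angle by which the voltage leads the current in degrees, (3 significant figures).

-59.2°

ω = 2πf = 980200 rad/s
X_L = ωL = 4300 Ω
X_C = 1/(ωC) = 13500 Ω
Net reactance X = X_L − X_C = -9250 Ω
Z = 5520 − j9250 Ω
|Z| = √(5520² + 9250²) = 10800 Ω
∠Z = arctan(-9250/5520) = -59.2°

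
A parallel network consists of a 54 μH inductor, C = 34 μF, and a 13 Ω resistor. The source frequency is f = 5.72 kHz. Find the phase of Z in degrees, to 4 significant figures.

ω = 2πf = 35940 rad/s
X_L = ωL = 1.941 Ω
X_C = 1/(ωC) = 0.8184 Ω
Parallel: admittances add. Y = 1/R + 1/(jωL) + jωC
Y = (0.07692 + j0.7067) S
|Y| = 0.7109 S → |Z| = 1/|Y| = 1.407 Ω, ∠Z = −∠Y = -83.79°

-83.79°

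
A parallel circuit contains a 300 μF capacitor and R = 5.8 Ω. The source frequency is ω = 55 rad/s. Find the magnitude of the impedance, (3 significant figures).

5.77 Ω

X_C = 1/(ωC) = 60.6 Ω
Parallel: admittances add. Y = 1/R + jωC
Y = (0.172 + j0.0165) S
|Y| = 0.173 S → |Z| = 1/|Y| = 5.77 Ω, ∠Z = −∠Y = -5.47°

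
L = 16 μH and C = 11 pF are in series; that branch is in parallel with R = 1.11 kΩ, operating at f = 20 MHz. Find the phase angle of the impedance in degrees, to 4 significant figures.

40.77°

ω = 2πf = 1.257e+08 rad/s
X_L = ωL = 2011 Ω
X_C = 1/(ωC) = 723.4 Ω
Branch 1: Z₁ = R = 1110 Ω
Branch 2 (series LC): Z₂ = j(X_L − X_C) = j1287 Ω
Parallel: Z = Z₁Z₂/(Z₁+Z₂), |Z| = 840.6 Ω, ∠Z = 40.77°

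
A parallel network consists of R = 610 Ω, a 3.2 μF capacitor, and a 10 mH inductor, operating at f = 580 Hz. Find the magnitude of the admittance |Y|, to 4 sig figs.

ω = 2πf = 3644 rad/s
X_L = ωL = 36.44 Ω
X_C = 1/(ωC) = 85.75 Ω
Parallel: admittances add. Y = 1/R + 1/(jωL) + jωC
Y = (0.001639 − j0.01578) S
|Y| = 0.01586 S → |Z| = 1/|Y| = 63.04 Ω, ∠Z = −∠Y = 84.07°

15.86 mS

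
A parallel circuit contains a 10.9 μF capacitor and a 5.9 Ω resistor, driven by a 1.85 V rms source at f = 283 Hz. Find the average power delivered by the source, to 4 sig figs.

ω = 2πf = 1778 rad/s
X_C = 1/(ωC) = 51.59 Ω
Parallel: admittances add. Y = 1/R + jωC
Y = (0.1695 + j0.01938) S
|Y| = 0.1706 S → |Z| = 1/|Y| = 5.862 Ω, ∠Z = −∠Y = -6.524°
I = V/|Z| = 315.6 mA
P = VI cos φ = 1.85 × 0.3156 × cos(-6.524°) = 580.1 mW

580.1 mW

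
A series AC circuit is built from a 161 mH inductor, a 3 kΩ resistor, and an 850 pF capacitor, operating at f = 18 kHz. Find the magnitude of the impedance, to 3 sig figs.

8360 Ω

ω = 2πf = 113100 rad/s
X_L = ωL = 18200 Ω
X_C = 1/(ωC) = 10400 Ω
Net reactance X = X_L − X_C = 7810 Ω
Z = 3000 + j7810 Ω
|Z| = √(3000² + 7810²) = 8360 Ω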